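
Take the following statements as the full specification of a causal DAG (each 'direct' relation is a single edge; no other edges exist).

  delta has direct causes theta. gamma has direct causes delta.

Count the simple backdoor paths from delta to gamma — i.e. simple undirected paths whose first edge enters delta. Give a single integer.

A backdoor path from delta to gamma is any simple undirected path whose first edge points into delta (i.e. leaves delta via a parent).
Parents of delta: {theta}.
No simple path from any parent of delta reaches gamma without revisiting delta, so there are no backdoor paths.

0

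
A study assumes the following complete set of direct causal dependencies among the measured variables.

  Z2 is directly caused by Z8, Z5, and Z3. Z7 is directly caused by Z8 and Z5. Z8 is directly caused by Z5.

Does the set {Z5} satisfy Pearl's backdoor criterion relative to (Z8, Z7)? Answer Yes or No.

Backdoor paths from Z8 to Z7 (paths whose first edge points into Z8):
  P1: Z8 <- Z5 -> Z7
Condition 1 (no descendant of Z8 in the set): holds — descendants of Z8 are {Z2, Z7}; none are in {Z5}.
Condition 2 (every backdoor path blocked by {Z5}):
  P1: blocked at fork node Z5 ∈ conditioning set.
{Z5} satisfies the backdoor criterion.

Yes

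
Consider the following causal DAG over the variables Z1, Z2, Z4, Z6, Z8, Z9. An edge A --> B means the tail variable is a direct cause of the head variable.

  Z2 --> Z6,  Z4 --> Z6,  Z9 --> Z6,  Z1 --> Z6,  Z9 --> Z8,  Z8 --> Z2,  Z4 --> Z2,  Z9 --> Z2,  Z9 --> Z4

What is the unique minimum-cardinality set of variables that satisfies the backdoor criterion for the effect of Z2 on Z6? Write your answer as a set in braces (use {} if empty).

Variables eligible for adjustment (non-descendants of Z2, excluding Z2 and Z6): {Z1, Z4, Z8, Z9}.
Backdoor paths from Z2 to Z6:
  P1: Z2 <- Z9 -> Z4 -> Z6
  P2: Z2 <- Z9 -> Z6
  P3: Z2 <- Z8 <- Z9 -> Z4 -> Z6
  P4: Z2 <- Z8 <- Z9 -> Z6
  P5: Z2 <- Z4 <- Z9 -> Z6
  P6: Z2 <- Z4 -> Z6
The empty set is not sufficient: P1 (Z2 <- Z9 -> Z4 -> Z6) has no collider blocking it and no conditioned non-collider, so it is open.
Try {Z4, Z9}:
  P1: blocked at fork node Z9 ∈ conditioning set.
  P2: blocked at fork node Z9 ∈ conditioning set.
  P3: blocked at fork node Z9 ∈ conditioning set.
  P4: blocked at fork node Z9 ∈ conditioning set.
  P5: blocked at chain node Z4 ∈ conditioning set.
  P6: blocked at fork node Z4 ∈ conditioning set.
{Z4, Z9} contains no descendant of Z2 and blocks every backdoor path.
Every element of {Z4, Z9} is needed (dropping Z4 leaves P6 open; dropping Z9 leaves P2 open), so no proper subset is valid.
Among all size-2 subsets of the eligible variables, only {Z4, Z9} blocks every backdoor path, so it is the unique smallest valid adjustment set.

{Z4, Z9}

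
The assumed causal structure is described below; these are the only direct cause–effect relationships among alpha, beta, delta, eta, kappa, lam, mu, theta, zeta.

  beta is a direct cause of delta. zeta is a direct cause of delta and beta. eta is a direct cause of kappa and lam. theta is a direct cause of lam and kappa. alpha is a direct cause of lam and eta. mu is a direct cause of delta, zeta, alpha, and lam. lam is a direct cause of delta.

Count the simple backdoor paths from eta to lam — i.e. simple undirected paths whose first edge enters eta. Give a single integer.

A backdoor path from eta to lam is any simple undirected path whose first edge points into eta (i.e. leaves eta via a parent).
Parents of eta: {alpha}.
Enumerating:
  P1: eta <- alpha <- mu -> zeta -> beta -> delta <- lam
  P2: eta <- alpha <- mu -> zeta -> delta <- lam
  P3: eta <- alpha <- mu -> lam
  P4: eta <- alpha <- mu -> delta <- lam
  P5: eta <- alpha -> lam
That exhausts the simple backdoor paths. Count: 5.

5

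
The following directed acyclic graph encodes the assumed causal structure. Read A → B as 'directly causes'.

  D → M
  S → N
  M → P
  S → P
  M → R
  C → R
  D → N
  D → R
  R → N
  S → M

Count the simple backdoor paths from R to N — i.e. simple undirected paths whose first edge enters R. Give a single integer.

A backdoor path from R to N is any simple undirected path whose first edge points into R (i.e. leaves R via a parent).
Parents of R: {C, D, M}.
Enumerating:
  P1: R <- D -> M <- S -> N
  P2: R <- D -> M -> P <- S -> N
  P3: R <- D -> N
  P4: R <- M <- S -> N
  P5: R <- M <- D -> N
  P6: R <- M -> P <- S -> N
That exhausts the simple backdoor paths. Count: 6.

6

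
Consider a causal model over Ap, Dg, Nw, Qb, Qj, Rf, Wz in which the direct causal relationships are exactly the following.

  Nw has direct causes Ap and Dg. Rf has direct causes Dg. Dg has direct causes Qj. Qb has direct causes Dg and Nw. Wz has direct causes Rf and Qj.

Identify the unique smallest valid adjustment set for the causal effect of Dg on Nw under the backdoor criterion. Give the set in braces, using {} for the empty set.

Variables eligible for adjustment (non-descendants of Dg, excluding Dg and Nw): {Ap, Qj}.
Backdoor paths from Dg to Nw:
  (none)
With no backdoor paths the empty set already satisfies the criterion, and it is trivially minimal.

{}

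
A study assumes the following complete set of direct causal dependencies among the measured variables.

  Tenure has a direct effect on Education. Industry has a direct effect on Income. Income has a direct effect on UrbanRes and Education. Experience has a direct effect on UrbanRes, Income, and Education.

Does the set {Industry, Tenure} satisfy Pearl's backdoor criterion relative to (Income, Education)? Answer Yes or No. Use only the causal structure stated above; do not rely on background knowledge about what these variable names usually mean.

No

Backdoor paths from Income to Education (paths whose first edge points into Income):
  P1: Income <- Experience -> Education
Condition 1 (no descendant of Income in the set): holds — descendants of Income are {Education, UrbanRes}; none are in {Industry, Tenure}.
Condition 2 (every backdoor path blocked by {Industry, Tenure}):
  P1: open — no interior node is in the conditioning set.
{Industry, Tenure} does not satisfy the backdoor criterion.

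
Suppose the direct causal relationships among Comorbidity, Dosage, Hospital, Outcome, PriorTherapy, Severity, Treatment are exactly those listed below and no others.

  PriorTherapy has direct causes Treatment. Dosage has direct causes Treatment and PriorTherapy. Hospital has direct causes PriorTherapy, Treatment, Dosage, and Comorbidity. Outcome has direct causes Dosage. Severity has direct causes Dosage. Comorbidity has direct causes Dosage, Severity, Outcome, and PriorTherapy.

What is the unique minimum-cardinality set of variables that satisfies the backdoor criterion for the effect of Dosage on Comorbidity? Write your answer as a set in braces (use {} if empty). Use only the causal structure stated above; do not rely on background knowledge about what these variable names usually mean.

{PriorTherapy}

Variables eligible for adjustment (non-descendants of Dosage, excluding Dosage and Comorbidity): {PriorTherapy, Treatment}.
Backdoor paths from Dosage to Comorbidity:
  P1: Dosage <- Treatment -> PriorTherapy -> Comorbidity
  P2: Dosage <- Treatment -> PriorTherapy -> Hospital <- Comorbidity
  P3: Dosage <- Treatment -> Hospital <- PriorTherapy -> Comorbidity
  P4: Dosage <- Treatment -> Hospital <- Comorbidity
  P5: Dosage <- PriorTherapy <- Treatment -> Hospital <- Comorbidity
  P6: Dosage <- PriorTherapy -> Comorbidity
  P7: Dosage <- PriorTherapy -> Hospital <- Comorbidity
The empty set is not sufficient: P1 (Dosage <- Treatment -> PriorTherapy -> Comorbidity) has no collider blocking it and no conditioned non-collider, so it is open.
Try {PriorTherapy}:
  P1: blocked at chain node PriorTherapy ∈ conditioning set.
  P2: blocked at chain node PriorTherapy ∈ conditioning set.
  P3: blocked at collider Hospital (neither it nor any descendant is in the conditioning set).
  P4: blocked at collider Hospital (neither it nor any descendant is in the conditioning set).
  P5: blocked at chain node PriorTherapy ∈ conditioning set.
  P6: blocked at fork node PriorTherapy ∈ conditioning set.
  P7: blocked at fork node PriorTherapy ∈ conditioning set.
{PriorTherapy} contains no descendant of Dosage and blocks every backdoor path.
No other singleton works — e.g. {Treatment} leaves P6 open — so {PriorTherapy} is the unique smallest valid adjustment set.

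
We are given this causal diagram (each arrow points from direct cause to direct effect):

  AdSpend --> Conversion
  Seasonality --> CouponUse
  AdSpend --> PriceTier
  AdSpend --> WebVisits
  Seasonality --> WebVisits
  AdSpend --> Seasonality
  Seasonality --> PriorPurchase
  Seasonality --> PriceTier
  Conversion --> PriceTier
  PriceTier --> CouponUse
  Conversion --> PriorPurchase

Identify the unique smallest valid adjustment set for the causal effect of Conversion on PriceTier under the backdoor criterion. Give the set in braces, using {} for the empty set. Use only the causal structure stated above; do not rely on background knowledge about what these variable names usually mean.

Variables eligible for adjustment (non-descendants of Conversion, excluding Conversion and PriceTier): {AdSpend, Seasonality, WebVisits}.
Backdoor paths from Conversion to PriceTier:
  P1: Conversion <- AdSpend -> Seasonality -> PriceTier
  P2: Conversion <- AdSpend -> Seasonality -> CouponUse <- PriceTier
  P3: Conversion <- AdSpend -> WebVisits <- Seasonality -> PriceTier
  P4: Conversion <- AdSpend -> WebVisits <- Seasonality -> CouponUse <- PriceTier
  P5: Conversion <- AdSpend -> PriceTier
The empty set is not sufficient: P1 (Conversion <- AdSpend -> Seasonality -> PriceTier) has no collider blocking it and no conditioned non-collider, so it is open.
Try {AdSpend}:
  P1: blocked at fork node AdSpend ∈ conditioning set.
  P2: blocked at fork node AdSpend ∈ conditioning set.
  P3: blocked at fork node AdSpend ∈ conditioning set.
  P4: blocked at fork node AdSpend ∈ conditioning set.
  P5: blocked at fork node AdSpend ∈ conditioning set.
{AdSpend} contains no descendant of Conversion and blocks every backdoor path.
No other singleton works — e.g. {Seasonality} leaves P5 open — so {AdSpend} is the unique smallest valid adjustment set.

{AdSpend}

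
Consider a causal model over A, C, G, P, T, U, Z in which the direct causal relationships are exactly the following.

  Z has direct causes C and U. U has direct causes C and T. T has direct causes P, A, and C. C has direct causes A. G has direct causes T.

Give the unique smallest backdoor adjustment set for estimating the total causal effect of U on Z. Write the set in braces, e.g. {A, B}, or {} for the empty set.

Variables eligible for adjustment (non-descendants of U, excluding U and Z): {A, C, G, P, T}.
Backdoor paths from U to Z:
  P1: U <- C -> Z
  P2: U <- T <- A -> C -> Z
  P3: U <- T <- C -> Z
The empty set is not sufficient: P1 (U <- C -> Z) has no collider blocking it and no conditioned non-collider, so it is open.
Try {C}:
  P1: blocked at fork node C ∈ conditioning set.
  P2: blocked at chain node C ∈ conditioning set.
  P3: blocked at fork node C ∈ conditioning set.
{C} contains no descendant of U and blocks every backdoor path.
No other singleton works — e.g. {P} leaves P1 open — so {C} is the unique smallest valid adjustment set.

{C}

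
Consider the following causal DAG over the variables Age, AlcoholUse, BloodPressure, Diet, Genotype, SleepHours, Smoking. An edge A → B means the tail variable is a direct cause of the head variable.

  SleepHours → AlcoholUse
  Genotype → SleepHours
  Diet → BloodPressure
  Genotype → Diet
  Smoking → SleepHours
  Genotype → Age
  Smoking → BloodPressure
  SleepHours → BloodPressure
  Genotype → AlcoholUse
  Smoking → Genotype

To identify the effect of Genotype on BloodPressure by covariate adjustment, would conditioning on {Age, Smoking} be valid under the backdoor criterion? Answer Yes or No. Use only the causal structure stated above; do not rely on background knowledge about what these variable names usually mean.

No

Backdoor paths from Genotype to BloodPressure (paths whose first edge points into Genotype):
  P1: Genotype <- Smoking -> SleepHours -> BloodPressure
  P2: Genotype <- Smoking -> BloodPressure
Condition 1 (no descendant of Genotype in the set): FAILS — Age is a descendant of Genotype.
Condition 2 (every backdoor path blocked by {Age, Smoking}):
  P1: blocked at fork node Smoking ∈ conditioning set.
  P2: blocked at fork node Smoking ∈ conditioning set.
{Age, Smoking} does not satisfy the backdoor criterion.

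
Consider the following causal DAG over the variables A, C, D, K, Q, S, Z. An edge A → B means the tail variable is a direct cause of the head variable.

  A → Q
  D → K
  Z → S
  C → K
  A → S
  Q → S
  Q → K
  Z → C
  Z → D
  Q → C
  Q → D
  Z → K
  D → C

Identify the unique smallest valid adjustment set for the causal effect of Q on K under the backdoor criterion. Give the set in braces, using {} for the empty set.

{}

Variables eligible for adjustment (non-descendants of Q, excluding Q and K): {A, Z}.
Backdoor paths from Q to K:
  P1: Q <- A -> S <- Z -> D -> C -> K
  P2: Q <- A -> S <- Z -> D -> K
  P3: Q <- A -> S <- Z -> C <- D -> K
  P4: Q <- A -> S <- Z -> C -> K
  P5: Q <- A -> S <- Z -> K
Each backdoor path contains an unconditioned collider, so every path is already blocked with the empty conditioning set:
  P1: blocked at collider S (neither it nor any descendant is in the conditioning set).
  P2: blocked at collider S (neither it nor any descendant is in the conditioning set).
  P3: blocked at collider S (neither it nor any descendant is in the conditioning set).
  P4: blocked at collider S (neither it nor any descendant is in the conditioning set).
  P5: blocked at collider S (neither it nor any descendant is in the conditioning set).
The empty set is therefore the unique smallest valid set.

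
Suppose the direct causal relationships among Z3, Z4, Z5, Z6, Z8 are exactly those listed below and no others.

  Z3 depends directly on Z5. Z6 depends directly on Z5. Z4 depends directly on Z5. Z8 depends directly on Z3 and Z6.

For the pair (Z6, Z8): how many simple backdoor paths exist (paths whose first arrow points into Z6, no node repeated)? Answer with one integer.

A backdoor path from Z6 to Z8 is any simple undirected path whose first edge points into Z6 (i.e. leaves Z6 via a parent).
Parents of Z6: {Z5}.
Enumerating:
  P1: Z6 <- Z5 -> Z3 -> Z8
That exhausts the simple backdoor paths. Count: 1.

1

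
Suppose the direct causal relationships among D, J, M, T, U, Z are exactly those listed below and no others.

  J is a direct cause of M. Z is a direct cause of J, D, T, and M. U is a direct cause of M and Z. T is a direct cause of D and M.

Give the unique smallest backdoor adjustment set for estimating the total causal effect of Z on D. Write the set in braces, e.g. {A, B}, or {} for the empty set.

{}

Variables eligible for adjustment (non-descendants of Z, excluding Z and D): {U}.
Backdoor paths from Z to D:
  P1: Z <- U -> M <- T -> D
Each backdoor path contains an unconditioned collider, so every path is already blocked with the empty conditioning set:
  P1: blocked at collider M (neither it nor any descendant is in the conditioning set).
The empty set is therefore the unique smallest valid set.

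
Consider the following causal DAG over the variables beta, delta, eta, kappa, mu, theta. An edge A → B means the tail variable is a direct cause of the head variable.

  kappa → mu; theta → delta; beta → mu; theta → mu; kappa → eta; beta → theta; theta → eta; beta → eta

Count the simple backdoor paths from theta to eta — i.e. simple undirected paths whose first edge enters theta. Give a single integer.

A backdoor path from theta to eta is any simple undirected path whose first edge points into theta (i.e. leaves theta via a parent).
Parents of theta: {beta}.
Enumerating:
  P1: theta <- beta -> eta
  P2: theta <- beta -> mu <- kappa -> eta
That exhausts the simple backdoor paths. Count: 2.

2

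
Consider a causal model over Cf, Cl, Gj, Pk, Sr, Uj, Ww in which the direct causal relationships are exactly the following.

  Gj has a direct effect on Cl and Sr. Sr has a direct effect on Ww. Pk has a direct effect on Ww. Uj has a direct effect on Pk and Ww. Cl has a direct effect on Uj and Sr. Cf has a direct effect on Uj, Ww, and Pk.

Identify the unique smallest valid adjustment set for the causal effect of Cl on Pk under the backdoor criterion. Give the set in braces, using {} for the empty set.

Variables eligible for adjustment (non-descendants of Cl, excluding Cl and Pk): {Cf, Gj}.
Backdoor paths from Cl to Pk:
  P1: Cl <- Gj -> Sr -> Ww <- Cf -> Uj -> Pk
  P2: Cl <- Gj -> Sr -> Ww <- Cf -> Pk
  P3: Cl <- Gj -> Sr -> Ww <- Uj <- Cf -> Pk
  P4: Cl <- Gj -> Sr -> Ww <- Uj -> Pk
  P5: Cl <- Gj -> Sr -> Ww <- Pk
Each backdoor path contains an unconditioned collider, so every path is already blocked with the empty conditioning set:
  P1: blocked at collider Ww (neither it nor any descendant is in the conditioning set).
  P2: blocked at collider Ww (neither it nor any descendant is in the conditioning set).
  P3: blocked at collider Ww (neither it nor any descendant is in the conditioning set).
  P4: blocked at collider Ww (neither it nor any descendant is in the conditioning set).
  P5: blocked at collider Ww (neither it nor any descendant is in the conditioning set).
The empty set is therefore the unique smallest valid set.

{}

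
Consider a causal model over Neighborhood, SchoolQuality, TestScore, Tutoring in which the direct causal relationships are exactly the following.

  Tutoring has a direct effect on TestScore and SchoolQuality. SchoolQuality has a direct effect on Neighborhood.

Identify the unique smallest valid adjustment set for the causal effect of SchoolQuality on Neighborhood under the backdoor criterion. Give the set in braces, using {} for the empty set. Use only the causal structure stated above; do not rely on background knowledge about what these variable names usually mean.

Variables eligible for adjustment (non-descendants of SchoolQuality, excluding SchoolQuality and Neighborhood): {TestScore, Tutoring}.
Backdoor paths from SchoolQuality to Neighborhood:
  (none)
With no backdoor paths the empty set already satisfies the criterion, and it is trivially minimal.

{}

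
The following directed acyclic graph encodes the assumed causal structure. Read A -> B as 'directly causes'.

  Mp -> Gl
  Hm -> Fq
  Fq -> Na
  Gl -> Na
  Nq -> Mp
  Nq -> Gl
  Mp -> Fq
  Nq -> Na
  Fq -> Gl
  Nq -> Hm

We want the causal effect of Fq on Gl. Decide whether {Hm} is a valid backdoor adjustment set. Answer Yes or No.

Backdoor paths from Fq to Gl (paths whose first edge points into Fq):
  P1: Fq <- Hm <- Nq -> Mp -> Gl
  P2: Fq <- Hm <- Nq -> Gl
  P3: Fq <- Hm <- Nq -> Na <- Gl
  P4: Fq <- Mp <- Nq -> Gl
  P5: Fq <- Mp <- Nq -> Na <- Gl
  P6: Fq <- Mp -> Gl
Condition 1 (no descendant of Fq in the set): holds — descendants of Fq are {Gl, Na}; none are in {Hm}.
Condition 2 (every backdoor path blocked by {Hm}):
  P1: blocked at chain node Hm ∈ conditioning set.
  P2: blocked at chain node Hm ∈ conditioning set.
  P3: blocked at chain node Hm ∈ conditioning set.
  P4: open — no interior node is in the conditioning set.
  P5: blocked at collider Na (neither it nor any descendant is in the conditioning set).
  P6: open — no interior node is in the conditioning set.
{Hm} does not satisfy the backdoor criterion.

No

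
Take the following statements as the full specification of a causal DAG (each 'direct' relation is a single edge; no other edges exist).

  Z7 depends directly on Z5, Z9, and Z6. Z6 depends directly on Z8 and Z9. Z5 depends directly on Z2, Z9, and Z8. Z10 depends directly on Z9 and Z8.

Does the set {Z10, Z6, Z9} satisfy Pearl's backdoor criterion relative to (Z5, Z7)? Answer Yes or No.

Yes

Backdoor paths from Z5 to Z7 (paths whose first edge points into Z5):
  P1: Z5 <- Z9 -> Z10 <- Z8 -> Z6 -> Z7
  P2: Z5 <- Z9 -> Z6 -> Z7
  P3: Z5 <- Z9 -> Z7
  P4: Z5 <- Z8 -> Z10 <- Z9 -> Z6 -> Z7
  P5: Z5 <- Z8 -> Z10 <- Z9 -> Z7
  P6: Z5 <- Z8 -> Z6 <- Z9 -> Z7
  P7: Z5 <- Z8 -> Z6 -> Z7
Condition 1 (no descendant of Z5 in the set): holds — descendants of Z5 are {Z7}; none are in {Z10, Z6, Z9}.
Condition 2 (every backdoor path blocked by {Z10, Z6, Z9}):
  P1: blocked at fork node Z9 ∈ conditioning set.
  P2: blocked at fork node Z9 ∈ conditioning set.
  P3: blocked at fork node Z9 ∈ conditioning set.
  P4: blocked at fork node Z9 ∈ conditioning set.
  P5: blocked at fork node Z9 ∈ conditioning set.
  P6: blocked at fork node Z9 ∈ conditioning set.
  P7: blocked at chain node Z6 ∈ conditioning set.
{Z10, Z6, Z9} satisfies the backdoor criterion.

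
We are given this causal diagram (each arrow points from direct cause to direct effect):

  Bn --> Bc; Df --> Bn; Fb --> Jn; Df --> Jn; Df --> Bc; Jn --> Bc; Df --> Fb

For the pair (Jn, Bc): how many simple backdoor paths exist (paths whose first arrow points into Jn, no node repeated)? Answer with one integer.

4

A backdoor path from Jn to Bc is any simple undirected path whose first edge points into Jn (i.e. leaves Jn via a parent).
Parents of Jn: {Df, Fb}.
Enumerating:
  P1: Jn <- Df -> Bn -> Bc
  P2: Jn <- Df -> Bc
  P3: Jn <- Fb <- Df -> Bn -> Bc
  P4: Jn <- Fb <- Df -> Bc
That exhausts the simple backdoor paths. Count: 4.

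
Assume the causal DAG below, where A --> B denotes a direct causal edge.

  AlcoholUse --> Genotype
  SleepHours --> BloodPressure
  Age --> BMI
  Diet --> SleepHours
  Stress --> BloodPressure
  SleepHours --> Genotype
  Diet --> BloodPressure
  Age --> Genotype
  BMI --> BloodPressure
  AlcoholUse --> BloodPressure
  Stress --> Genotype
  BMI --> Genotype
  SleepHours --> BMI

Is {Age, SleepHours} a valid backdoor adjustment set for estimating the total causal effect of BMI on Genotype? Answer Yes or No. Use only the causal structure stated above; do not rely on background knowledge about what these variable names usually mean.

Yes

Backdoor paths from BMI to Genotype (paths whose first edge points into BMI):
  P1: BMI <- Age -> Genotype
  P2: BMI <- SleepHours <- Diet -> BloodPressure <- Stress -> Genotype
  P3: BMI <- SleepHours <- Diet -> BloodPressure <- AlcoholUse -> Genotype
  P4: BMI <- SleepHours -> Genotype
  P5: BMI <- SleepHours -> BloodPressure <- Stress -> Genotype
  P6: BMI <- SleepHours -> BloodPressure <- AlcoholUse -> Genotype
Condition 1 (no descendant of BMI in the set): holds — descendants of BMI are {BloodPressure, Genotype}; none are in {Age, SleepHours}.
Condition 2 (every backdoor path blocked by {Age, SleepHours}):
  P1: blocked at fork node Age ∈ conditioning set.
  P2: blocked at chain node SleepHours ∈ conditioning set.
  P3: blocked at chain node SleepHours ∈ conditioning set.
  P4: blocked at fork node SleepHours ∈ conditioning set.
  P5: blocked at fork node SleepHours ∈ conditioning set.
  P6: blocked at fork node SleepHours ∈ conditioning set.
{Age, SleepHours} satisfies the backdoor criterion.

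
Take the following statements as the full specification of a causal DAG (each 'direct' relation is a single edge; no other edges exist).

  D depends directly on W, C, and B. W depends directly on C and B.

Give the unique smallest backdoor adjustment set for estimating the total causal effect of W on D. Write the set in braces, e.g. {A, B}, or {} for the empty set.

Variables eligible for adjustment (non-descendants of W, excluding W and D): {B, C}.
Backdoor paths from W to D:
  P1: W <- C -> D
  P2: W <- B -> D
The empty set is not sufficient: P1 (W <- C -> D) has no collider blocking it and no conditioned non-collider, so it is open.
Try {B, C}:
  P1: blocked at fork node C ∈ conditioning set.
  P2: blocked at fork node B ∈ conditioning set.
{B, C} contains no descendant of W and blocks every backdoor path.
Every element of {B, C} is needed (dropping B leaves P2 open; dropping C leaves P1 open), so no proper subset is valid.
Among all size-2 subsets of the eligible variables, only {B, C} blocks every backdoor path, so it is the unique smallest valid adjustment set.

{B, C}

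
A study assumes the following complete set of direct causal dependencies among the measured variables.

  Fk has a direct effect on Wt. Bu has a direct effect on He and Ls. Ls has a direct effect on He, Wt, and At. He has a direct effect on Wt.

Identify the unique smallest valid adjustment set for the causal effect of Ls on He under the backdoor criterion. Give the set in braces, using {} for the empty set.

Variables eligible for adjustment (non-descendants of Ls, excluding Ls and He): {Bu, Fk}.
Backdoor paths from Ls to He:
  P1: Ls <- Bu -> He
The empty set is not sufficient: P1 (Ls <- Bu -> He) has no collider blocking it and no conditioned non-collider, so it is open.
Try {Bu}:
  P1: blocked at fork node Bu ∈ conditioning set.
{Bu} contains no descendant of Ls and blocks every backdoor path.
No other singleton works — e.g. {Fk} leaves P1 open — so {Bu} is the unique smallest valid adjustment set.

{Bu}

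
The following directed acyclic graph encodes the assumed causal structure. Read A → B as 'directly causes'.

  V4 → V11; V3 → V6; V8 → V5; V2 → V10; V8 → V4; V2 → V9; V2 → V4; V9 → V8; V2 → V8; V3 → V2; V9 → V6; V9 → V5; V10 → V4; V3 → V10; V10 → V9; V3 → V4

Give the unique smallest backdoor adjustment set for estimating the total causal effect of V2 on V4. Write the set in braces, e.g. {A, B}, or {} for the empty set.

Variables eligible for adjustment (non-descendants of V2, excluding V2 and V4): {V3}.
Backdoor paths from V2 to V4:
  P1: V2 <- V3 -> V10 -> V9 -> V8 -> V4
  P2: V2 <- V3 -> V10 -> V9 -> V5 <- V8 -> V4
  P3: V2 <- V3 -> V10 -> V4
  P4: V2 <- V3 -> V4
  P5: V2 <- V3 -> V6 <- V9 <- V10 -> V4
  P6: V2 <- V3 -> V6 <- V9 -> V8 -> V4
  P7: V2 <- V3 -> V6 <- V9 -> V5 <- V8 -> V4
The empty set is not sufficient: P1 (V2 <- V3 -> V10 -> V9 -> V8 -> V4) has no collider blocking it and no conditioned non-collider, so it is open.
Try {V3}:
  P1: blocked at fork node V3 ∈ conditioning set.
  P2: blocked at fork node V3 ∈ conditioning set.
  P3: blocked at fork node V3 ∈ conditioning set.
  P4: blocked at fork node V3 ∈ conditioning set.
  P5: blocked at fork node V3 ∈ conditioning set.
  P6: blocked at fork node V3 ∈ conditioning set.
  P7: blocked at fork node V3 ∈ conditioning set.
{V3} contains no descendant of V2 and blocks every backdoor path.
{V3} is the unique smallest valid adjustment set.

{V3}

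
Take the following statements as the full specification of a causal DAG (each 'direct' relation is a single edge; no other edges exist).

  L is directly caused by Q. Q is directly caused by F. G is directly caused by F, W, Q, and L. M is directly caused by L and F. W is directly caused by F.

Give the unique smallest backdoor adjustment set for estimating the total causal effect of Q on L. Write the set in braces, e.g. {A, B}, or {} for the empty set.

{}

Variables eligible for adjustment (non-descendants of Q, excluding Q and L): {F, W}.
Backdoor paths from Q to L:
  P1: Q <- F -> M <- L
  P2: Q <- F -> W -> G <- L
  P3: Q <- F -> G <- L
Each backdoor path contains an unconditioned collider, so every path is already blocked with the empty conditioning set:
  P1: blocked at collider M (neither it nor any descendant is in the conditioning set).
  P2: blocked at collider G (neither it nor any descendant is in the conditioning set).
  P3: blocked at collider G (neither it nor any descendant is in the conditioning set).
The empty set is therefore the unique smallest valid set.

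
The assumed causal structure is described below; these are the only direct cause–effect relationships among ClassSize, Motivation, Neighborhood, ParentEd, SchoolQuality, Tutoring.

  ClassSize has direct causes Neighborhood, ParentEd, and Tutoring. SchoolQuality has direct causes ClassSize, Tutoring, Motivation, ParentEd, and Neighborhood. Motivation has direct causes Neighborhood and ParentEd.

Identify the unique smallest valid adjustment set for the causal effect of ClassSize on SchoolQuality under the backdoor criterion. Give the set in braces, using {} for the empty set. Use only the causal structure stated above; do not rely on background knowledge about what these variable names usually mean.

{Neighborhood, ParentEd, Tutoring}

Variables eligible for adjustment (non-descendants of ClassSize, excluding ClassSize and SchoolQuality): {Motivation, Neighborhood, ParentEd, Tutoring}.
Backdoor paths from ClassSize to SchoolQuality:
  P1: ClassSize <- Neighborhood -> Motivation <- ParentEd -> SchoolQuality
  P2: ClassSize <- Neighborhood -> Motivation -> SchoolQuality
  P3: ClassSize <- Neighborhood -> SchoolQuality
  P4: ClassSize <- Tutoring -> SchoolQuality
  P5: ClassSize <- ParentEd -> Motivation <- Neighborhood -> SchoolQuality
  P6: ClassSize <- ParentEd -> Motivation -> SchoolQuality
  P7: ClassSize <- ParentEd -> SchoolQuality
The empty set is not sufficient: P2 (ClassSize <- Neighborhood -> Motivation -> SchoolQuality) has no collider blocking it and no conditioned non-collider, so it is open.
Try {Neighborhood, ParentEd, Tutoring}:
  P1: blocked at fork node Neighborhood ∈ conditioning set.
  P2: blocked at fork node Neighborhood ∈ conditioning set.
  P3: blocked at fork node Neighborhood ∈ conditioning set.
  P4: blocked at fork node Tutoring ∈ conditioning set.
  P5: blocked at fork node ParentEd ∈ conditioning set.
  P6: blocked at fork node ParentEd ∈ conditioning set.
  P7: blocked at fork node ParentEd ∈ conditioning set.
{Neighborhood, ParentEd, Tutoring} contains no descendant of ClassSize and blocks every backdoor path.
Every element of {Neighborhood, ParentEd, Tutoring} is needed (dropping Neighborhood leaves P2 open; dropping ParentEd leaves P6 open; dropping Tutoring leaves P4 open), so no proper subset is valid.
Among all size-3 subsets of the eligible variables, only {Neighborhood, ParentEd, Tutoring} blocks every backdoor path, so it is the unique smallest valid adjustment set.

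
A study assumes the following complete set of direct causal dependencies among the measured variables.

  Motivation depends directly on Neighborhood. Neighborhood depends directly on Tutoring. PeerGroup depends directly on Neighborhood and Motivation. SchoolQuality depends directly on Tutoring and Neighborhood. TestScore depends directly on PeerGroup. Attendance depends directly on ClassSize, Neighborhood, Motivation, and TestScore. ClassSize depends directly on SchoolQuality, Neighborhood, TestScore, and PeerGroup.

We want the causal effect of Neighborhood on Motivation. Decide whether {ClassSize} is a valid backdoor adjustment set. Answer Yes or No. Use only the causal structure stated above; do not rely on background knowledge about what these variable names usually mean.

Backdoor paths from Neighborhood to Motivation (paths whose first edge points into Neighborhood):
  P1: Neighborhood <- Tutoring -> SchoolQuality -> ClassSize <- PeerGroup <- Motivation
  P2: Neighborhood <- Tutoring -> SchoolQuality -> ClassSize <- PeerGroup -> TestScore -> Attendance <- Motivation
  P3: Neighborhood <- Tutoring -> SchoolQuality -> ClassSize <- TestScore <- PeerGroup <- Motivation
  P4: Neighborhood <- Tutoring -> SchoolQuality -> ClassSize <- TestScore -> Attendance <- Motivation
  P5: Neighborhood <- Tutoring -> SchoolQuality -> ClassSize -> Attendance <- Motivation
  P6: Neighborhood <- Tutoring -> SchoolQuality -> ClassSize -> Attendance <- TestScore <- PeerGroup <- Motivation
Condition 1 (no descendant of Neighborhood in the set): FAILS — ClassSize is a descendant of Neighborhood.
Condition 2 (every backdoor path blocked by {ClassSize}):
  P1: open — collider(s) ClassSize are conditioned on (or have a conditioned descendant) and no non-collider on the path is in the set.
  P2: blocked at collider Attendance (neither it nor any descendant is in the conditioning set).
  P3: open — collider(s) ClassSize are conditioned on (or have a conditioned descendant) and no non-collider on the path is in the set.
  P4: blocked at collider Attendance (neither it nor any descendant is in the conditioning set).
  P5: blocked at chain node ClassSize ∈ conditioning set.
  P6: blocked at chain node ClassSize ∈ conditioning set.
{ClassSize} does not satisfy the backdoor criterion.

No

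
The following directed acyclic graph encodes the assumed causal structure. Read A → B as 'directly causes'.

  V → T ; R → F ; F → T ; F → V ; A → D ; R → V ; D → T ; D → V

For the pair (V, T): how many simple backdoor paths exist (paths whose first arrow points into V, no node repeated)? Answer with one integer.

3

A backdoor path from V to T is any simple undirected path whose first edge points into V (i.e. leaves V via a parent).
Parents of V: {D, F, R}.
Enumerating:
  P1: V <- D -> T
  P2: V <- R -> F -> T
  P3: V <- F -> T
That exhausts the simple backdoor paths. Count: 3.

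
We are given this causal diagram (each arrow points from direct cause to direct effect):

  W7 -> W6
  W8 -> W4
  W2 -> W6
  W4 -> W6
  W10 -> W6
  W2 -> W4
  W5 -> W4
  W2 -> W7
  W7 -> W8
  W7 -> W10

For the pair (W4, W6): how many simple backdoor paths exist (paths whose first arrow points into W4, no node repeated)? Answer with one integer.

6

A backdoor path from W4 to W6 is any simple undirected path whose first edge points into W4 (i.e. leaves W4 via a parent).
Parents of W4: {W2, W5, W8}.
Enumerating:
  P1: W4 <- W2 -> W7 -> W10 -> W6
  P2: W4 <- W2 -> W7 -> W6
  P3: W4 <- W2 -> W6
  P4: W4 <- W8 <- W7 <- W2 -> W6
  P5: W4 <- W8 <- W7 -> W10 -> W6
  P6: W4 <- W8 <- W7 -> W6
That exhausts the simple backdoor paths. Count: 6.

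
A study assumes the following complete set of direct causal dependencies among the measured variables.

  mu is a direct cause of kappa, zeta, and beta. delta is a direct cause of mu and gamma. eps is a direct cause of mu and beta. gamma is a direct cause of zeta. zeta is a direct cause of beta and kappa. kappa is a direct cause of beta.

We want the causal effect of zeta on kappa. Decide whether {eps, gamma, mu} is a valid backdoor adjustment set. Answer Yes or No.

Yes

Backdoor paths from zeta to kappa (paths whose first edge points into zeta):
  P1: zeta <- gamma <- delta -> mu <- eps -> beta <- kappa
  P2: zeta <- gamma <- delta -> mu -> kappa
  P3: zeta <- gamma <- delta -> mu -> beta <- kappa
  P4: zeta <- mu <- eps -> beta <- kappa
  P5: zeta <- mu -> kappa
  P6: zeta <- mu -> beta <- kappa
Condition 1 (no descendant of zeta in the set): holds — descendants of zeta are {beta, kappa}; none are in {eps, gamma, mu}.
Condition 2 (every backdoor path blocked by {eps, gamma, mu}):
  P1: blocked at chain node gamma ∈ conditioning set.
  P2: blocked at chain node gamma ∈ conditioning set.
  P3: blocked at chain node gamma ∈ conditioning set.
  P4: blocked at chain node mu ∈ conditioning set.
  P5: blocked at fork node mu ∈ conditioning set.
  P6: blocked at fork node mu ∈ conditioning set.
{eps, gamma, mu} satisfies the backdoor criterion.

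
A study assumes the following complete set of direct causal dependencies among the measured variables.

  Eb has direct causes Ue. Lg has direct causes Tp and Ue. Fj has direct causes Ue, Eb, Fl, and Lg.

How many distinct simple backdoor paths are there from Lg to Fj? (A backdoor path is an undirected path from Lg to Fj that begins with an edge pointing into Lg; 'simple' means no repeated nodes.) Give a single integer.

2

A backdoor path from Lg to Fj is any simple undirected path whose first edge points into Lg (i.e. leaves Lg via a parent).
Parents of Lg: {Tp, Ue}.
Enumerating:
  P1: Lg <- Ue -> Eb -> Fj
  P2: Lg <- Ue -> Fj
That exhausts the simple backdoor paths. Count: 2.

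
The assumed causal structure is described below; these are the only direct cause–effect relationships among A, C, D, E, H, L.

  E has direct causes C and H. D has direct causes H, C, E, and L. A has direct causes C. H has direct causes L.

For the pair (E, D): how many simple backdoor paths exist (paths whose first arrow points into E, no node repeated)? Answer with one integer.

3

A backdoor path from E to D is any simple undirected path whose first edge points into E (i.e. leaves E via a parent).
Parents of E: {C, H}.
Enumerating:
  P1: E <- C -> D
  P2: E <- H <- L -> D
  P3: E <- H -> D
That exhausts the simple backdoor paths. Count: 3.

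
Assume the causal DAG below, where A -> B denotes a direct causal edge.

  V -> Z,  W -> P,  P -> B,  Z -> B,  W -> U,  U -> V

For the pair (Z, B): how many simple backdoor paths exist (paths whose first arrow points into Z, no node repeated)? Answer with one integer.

1

A backdoor path from Z to B is any simple undirected path whose first edge points into Z (i.e. leaves Z via a parent).
Parents of Z: {V}.
Enumerating:
  P1: Z <- V <- U <- W -> P -> B
That exhausts the simple backdoor paths. Count: 1.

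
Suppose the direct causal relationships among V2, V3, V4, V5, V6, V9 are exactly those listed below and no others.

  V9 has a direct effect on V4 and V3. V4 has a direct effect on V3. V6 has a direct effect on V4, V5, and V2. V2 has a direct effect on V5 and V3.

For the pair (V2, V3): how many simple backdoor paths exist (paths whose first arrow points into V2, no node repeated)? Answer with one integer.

A backdoor path from V2 to V3 is any simple undirected path whose first edge points into V2 (i.e. leaves V2 via a parent).
Parents of V2: {V6}.
Enumerating:
  P1: V2 <- V6 -> V4 <- V9 -> V3
  P2: V2 <- V6 -> V4 -> V3
That exhausts the simple backdoor paths. Count: 2.

2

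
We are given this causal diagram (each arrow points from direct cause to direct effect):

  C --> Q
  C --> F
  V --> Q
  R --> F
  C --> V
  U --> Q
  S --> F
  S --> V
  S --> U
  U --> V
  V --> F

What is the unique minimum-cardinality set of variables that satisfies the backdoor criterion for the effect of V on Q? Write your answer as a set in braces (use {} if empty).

{C, U}

Variables eligible for adjustment (non-descendants of V, excluding V and Q): {C, R, S, U}.
Backdoor paths from V to Q:
  P1: V <- C -> F <- S -> U -> Q
  P2: V <- C -> Q
  P3: V <- S -> U -> Q
  P4: V <- S -> F <- C -> Q
  P5: V <- U <- S -> F <- C -> Q
  P6: V <- U -> Q
The empty set is not sufficient: P2 (V <- C -> Q) has no collider blocking it and no conditioned non-collider, so it is open.
Try {C, U}:
  P1: blocked at fork node C ∈ conditioning set.
  P2: blocked at fork node C ∈ conditioning set.
  P3: blocked at chain node U ∈ conditioning set.
  P4: blocked at collider F (neither it nor any descendant is in the conditioning set).
  P5: blocked at chain node U ∈ conditioning set.
  P6: blocked at fork node U ∈ conditioning set.
{C, U} contains no descendant of V and blocks every backdoor path.
Every element of {C, U} is needed (dropping C leaves P2 open; dropping U leaves P3 open), so no proper subset is valid.
Among all size-2 subsets of the eligible variables, only {C, U} blocks every backdoor path, so it is the unique smallest valid adjustment set.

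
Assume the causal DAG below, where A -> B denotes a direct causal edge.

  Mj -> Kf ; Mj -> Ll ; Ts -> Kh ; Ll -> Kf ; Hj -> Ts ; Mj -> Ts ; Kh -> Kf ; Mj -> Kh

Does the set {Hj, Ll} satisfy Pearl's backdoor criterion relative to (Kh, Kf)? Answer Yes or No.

Backdoor paths from Kh to Kf (paths whose first edge points into Kh):
  P1: Kh <- Mj -> Ll -> Kf
  P2: Kh <- Mj -> Kf
  P3: Kh <- Ts <- Mj -> Ll -> Kf
  P4: Kh <- Ts <- Mj -> Kf
Condition 1 (no descendant of Kh in the set): holds — descendants of Kh are {Kf}; none are in {Hj, Ll}.
Condition 2 (every backdoor path blocked by {Hj, Ll}):
  P1: blocked at chain node Ll ∈ conditioning set.
  P2: open — no interior node is in the conditioning set.
  P3: blocked at chain node Ll ∈ conditioning set.
  P4: open — no interior node is in the conditioning set.
{Hj, Ll} does not satisfy the backdoor criterion.

No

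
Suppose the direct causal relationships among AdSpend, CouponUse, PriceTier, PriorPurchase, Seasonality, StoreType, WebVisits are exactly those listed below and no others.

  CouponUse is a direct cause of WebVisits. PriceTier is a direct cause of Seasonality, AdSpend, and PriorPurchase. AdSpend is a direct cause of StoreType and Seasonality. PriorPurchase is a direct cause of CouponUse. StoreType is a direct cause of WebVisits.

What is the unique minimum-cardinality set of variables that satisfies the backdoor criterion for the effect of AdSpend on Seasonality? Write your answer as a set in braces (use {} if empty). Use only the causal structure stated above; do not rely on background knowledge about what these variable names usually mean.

Variables eligible for adjustment (non-descendants of AdSpend, excluding AdSpend and Seasonality): {CouponUse, PriceTier, PriorPurchase}.
Backdoor paths from AdSpend to Seasonality:
  P1: AdSpend <- PriceTier -> Seasonality
The empty set is not sufficient: P1 (AdSpend <- PriceTier -> Seasonality) has no collider blocking it and no conditioned non-collider, so it is open.
Try {PriceTier}:
  P1: blocked at fork node PriceTier ∈ conditioning set.
{PriceTier} contains no descendant of AdSpend and blocks every backdoor path.
No other singleton works — e.g. {PriorPurchase} leaves P1 open — so {PriceTier} is the unique smallest valid adjustment set.

{PriceTier}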